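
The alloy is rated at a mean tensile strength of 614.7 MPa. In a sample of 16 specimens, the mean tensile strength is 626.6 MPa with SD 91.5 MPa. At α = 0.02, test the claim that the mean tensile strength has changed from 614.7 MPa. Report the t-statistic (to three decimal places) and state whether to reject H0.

H0: μ = 614.7; H1: μ ≠ 614.7 (one-sample t-test, two-sided).
t = (x̄ − μ₀)/(s/√n) = (626.6 − 614.7)/(91.5/√16) = 0.520
df = n − 1 = 15
Two-sided p-value ≈ 0.611
Since p ≈ 0.611 > α = 0.02, fail to reject H0; the data do not provide sufficient evidence against H0.

t = 0.520; fail to reject H0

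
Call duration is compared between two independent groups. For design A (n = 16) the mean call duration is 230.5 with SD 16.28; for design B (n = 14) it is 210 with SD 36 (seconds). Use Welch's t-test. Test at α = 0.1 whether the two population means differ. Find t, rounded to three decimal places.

1.962

Let group 1 = design A, group 2 = design B. H0: μ_1 = μ_2; H1: μ_1 ≠ μ_2 (Welch's two-sample t-test, two-sided).
t = (x̄_1 − x̄_2)/√(s_1²/n_1 + s_2²/n_2) = (230.5 − 210)/√(16.28²/16 + 36²/14) = 1.962
Welch–Satterthwaite df ≈ 17.58
Two-sided p-value ≈ 0.066
Since p ≈ 0.066 < α = 0.1, reject H0; the evidence is statistically significant.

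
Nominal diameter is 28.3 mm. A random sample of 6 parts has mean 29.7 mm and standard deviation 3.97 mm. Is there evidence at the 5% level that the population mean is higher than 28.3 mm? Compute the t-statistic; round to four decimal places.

H0: μ = 28.3; H1: μ > 28.3 (one-sample t-test, right-tailed).
t = (x̄ − μ₀)/(s/√n) = (29.7 − 28.3)/(3.97/√6) = 0.8638
df = n − 1 = 5
p-value = P(T ≥ 0.8638) ≈ 0.214
Since p ≈ 0.214 > α = 0.05, fail to reject H0; the data do not provide sufficient evidence against H0.

0.8638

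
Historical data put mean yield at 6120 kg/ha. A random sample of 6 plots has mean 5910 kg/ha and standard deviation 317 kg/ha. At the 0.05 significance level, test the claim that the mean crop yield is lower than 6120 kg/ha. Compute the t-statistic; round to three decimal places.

-1.623

H0: μ = 6120; H1: μ < 6120 (one-sample t-test, left-tailed).
t = (x̄ − μ₀)/(s/√n) = (5910 − 6120)/(317/√6) = -1.623
df = n − 1 = 5
p-value = P(T ≤ -1.623) ≈ 0.0828
Since p ≈ 0.0828 > α = 0.05, fail to reject H0; the data do not provide sufficient evidence against H0.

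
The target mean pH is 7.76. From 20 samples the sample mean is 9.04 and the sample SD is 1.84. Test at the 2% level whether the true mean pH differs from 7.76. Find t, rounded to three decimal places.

3.111

H0: μ = 7.76; H1: μ ≠ 7.76 (one-sample t-test, two-sided).
t = (x̄ − μ₀)/(s/√n) = (9.04 − 7.76)/(1.84/√20) = 3.111
df = n − 1 = 19
Two-sided p-value ≈ 0.0058
Since p ≈ 0.0058 < α = 0.02, reject H0; the data support H1.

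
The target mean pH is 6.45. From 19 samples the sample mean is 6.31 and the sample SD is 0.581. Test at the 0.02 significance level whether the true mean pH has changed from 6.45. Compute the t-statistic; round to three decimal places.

H0: μ = 6.45; H1: μ ≠ 6.45 (one-sample t-test, two-sided).
t = (x̄ − μ₀)/(s/√n) = (6.31 − 6.45)/(0.581/√19) = -1.050
df = n − 1 = 18
Two-sided p-value ≈ 0.307
Since p ≈ 0.307 > α = 0.02, fail to reject H0; the data do not provide sufficient evidence against H0.

-1.050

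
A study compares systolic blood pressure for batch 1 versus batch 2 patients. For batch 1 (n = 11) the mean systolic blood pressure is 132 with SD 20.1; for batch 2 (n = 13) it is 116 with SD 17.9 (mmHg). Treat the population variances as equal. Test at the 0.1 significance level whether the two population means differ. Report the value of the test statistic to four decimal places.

2.0630

Let group 1 = batch 1, group 2 = batch 2. H0: μ_1 = μ_2; H1: μ_1 ≠ μ_2 (two-sample pooled-variance t-test, two-sided).
s_p² = [(11−1)·20.1² + (13−1)·17.9²]/(11+13−2) = 358.41
t = (132 − 116)/√[358.41·(1/11 + 1/13)] = 2.0630
df = n₁ + n₂ − 2 = 22
Two-sided p-value ≈ 0.051
Since p ≈ 0.051 < α = 0.1, reject H0; the data support H1.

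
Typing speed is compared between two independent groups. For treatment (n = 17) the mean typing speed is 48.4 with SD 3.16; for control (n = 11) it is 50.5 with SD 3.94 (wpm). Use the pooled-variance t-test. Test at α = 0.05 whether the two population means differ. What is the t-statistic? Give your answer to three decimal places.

-1.559

Let group 1 = treatment, group 2 = control. H0: μ_1 = μ_2; H1: μ_1 ≠ μ_2 (two-sample pooled-variance t-test, two-sided).
s_p² = [(17−1)·3.16² + (11−1)·3.94²]/(17+11−2) = 12.1156
t = (48.4 − 50.5)/√[12.1156·(1/17 + 1/11)] = -1.559
df = n₁ + n₂ − 2 = 26
Two-sided p-value ≈ 0.131
Since p ≈ 0.131 > α = 0.05, fail to reject H0; the evidence is not statistically significant.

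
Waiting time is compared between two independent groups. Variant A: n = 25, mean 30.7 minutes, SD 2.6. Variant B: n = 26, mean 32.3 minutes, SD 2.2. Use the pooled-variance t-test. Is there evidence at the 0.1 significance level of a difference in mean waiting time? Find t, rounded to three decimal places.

-2.376

Let group 1 = variant A, group 2 = variant B. H0: μ_1 = μ_2; H1: μ_1 ≠ μ_2 (two-sample pooled-variance t-test, two-sided).
s_p² = [(25−1)·2.6² + (26−1)·2.2²]/(25+26−2) = 5.78041
t = (30.7 − 32.3)/√[5.78041·(1/25 + 1/26)] = -2.376
df = n₁ + n₂ − 2 = 49
Two-sided p-value ≈ 0.0215
Since p ≈ 0.0215 < α = 0.1, reject H0; the data support H1.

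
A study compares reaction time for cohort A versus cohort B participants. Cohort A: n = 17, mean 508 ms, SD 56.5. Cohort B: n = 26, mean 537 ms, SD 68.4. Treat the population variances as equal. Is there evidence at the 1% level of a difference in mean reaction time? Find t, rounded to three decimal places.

-1.452

Let group 1 = cohort A, group 2 = cohort B. H0: μ_1 = μ_2; H1: μ_1 ≠ μ_2 (two-sample pooled-variance t-test, two-sided).
s_p² = [(17−1)·56.5² + (26−1)·68.4²]/(17+26−2) = 4098.54
t = (508 − 537)/√[4098.54·(1/17 + 1/26)] = -1.452
df = n₁ + n₂ − 2 = 41
Two-sided p-value ≈ 0.154
Since p ≈ 0.154 > α = 0.01, fail to reject H0; the data do not provide sufficient evidence against H0.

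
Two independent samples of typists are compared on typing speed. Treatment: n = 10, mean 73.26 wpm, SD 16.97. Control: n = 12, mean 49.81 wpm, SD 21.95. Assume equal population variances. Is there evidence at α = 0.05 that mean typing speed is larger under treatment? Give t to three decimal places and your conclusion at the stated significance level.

Let group 1 = treatment, group 2 = control. H0: μ_1 = μ_2; H1: μ_1 > μ_2 (two-sample pooled-variance t-test, right-tailed).
s_p² = [(10−1)·16.97² + (12−1)·21.95²]/(10+12−2) = 394.583
t = (73.26 − 49.81)/√[394.583·(1/10 + 1/12)] = 2.757
df = n₁ + n₂ − 2 = 20
p-value = P(T ≥ 2.757) ≈ 0.0061
Since p ≈ 0.0061 < α = 0.05, reject H0; the data support H1.

t = 2.757; reject H0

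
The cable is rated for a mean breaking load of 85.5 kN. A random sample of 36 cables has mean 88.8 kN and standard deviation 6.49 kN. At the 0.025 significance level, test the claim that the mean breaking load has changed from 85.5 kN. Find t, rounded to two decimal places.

H0: μ = 85.5; H1: μ ≠ 85.5 (one-sample t-test, two-sided).
t = (x̄ − μ₀)/(s/√n) = (88.8 − 85.5)/(6.49/√36) = 3.05
df = n − 1 = 35
Two-sided p-value ≈ 0.004
Since p ≈ 0.004 < α = 0.025, reject H0; the evidence is statistically significant.

3.05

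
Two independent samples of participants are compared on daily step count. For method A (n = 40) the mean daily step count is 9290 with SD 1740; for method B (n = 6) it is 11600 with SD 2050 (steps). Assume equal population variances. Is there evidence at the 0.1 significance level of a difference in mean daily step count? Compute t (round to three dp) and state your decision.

t = -2.968; reject H0

Let group 1 = method A, group 2 = method B. H0: μ_1 = μ_2; H1: μ_1 ≠ μ_2 (two-sample pooled-variance t-test, two-sided).
s_p² = [(40−1)·1740² + (6−1)·2050²]/(40+6−2) = 3161110
t = (9290 − 11600)/√[3161110·(1/40 + 1/6)] = -2.968
df = n₁ + n₂ − 2 = 44
Two-sided p-value ≈ 0.0048
Since p ≈ 0.0048 < α = 0.1, reject H0; the data support H1.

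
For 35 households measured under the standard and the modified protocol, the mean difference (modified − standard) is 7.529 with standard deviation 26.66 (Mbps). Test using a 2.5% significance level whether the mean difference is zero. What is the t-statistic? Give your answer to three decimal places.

H0: μ_d = 0; H1: μ_d ≠ 0 (paired t-test on the differences, two-sided).
t = d̄/(s_d/√n) = 7.529/(26.66/√35) = 1.671
df = n − 1 = 34
Two-sided p-value ≈ 0.1040
Since p ≈ 0.1040 > α = 0.025, fail to reject H0; the evidence is not statistically significant.

1.671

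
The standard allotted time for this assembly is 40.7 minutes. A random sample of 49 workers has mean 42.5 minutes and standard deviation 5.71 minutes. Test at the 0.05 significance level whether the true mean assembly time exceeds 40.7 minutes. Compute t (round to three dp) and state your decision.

H0: μ = 40.7; H1: μ > 40.7 (one-sample t-test, right-tailed).
t = (x̄ − μ₀)/(s/√n) = (42.5 − 40.7)/(5.71/√49) = 2.207
df = n − 1 = 48
p-value = P(T ≥ 2.207) ≈ 0.0161
Since p ≈ 0.0161 < α = 0.05, reject H0; the evidence is statistically significant.

t = 2.207; reject H0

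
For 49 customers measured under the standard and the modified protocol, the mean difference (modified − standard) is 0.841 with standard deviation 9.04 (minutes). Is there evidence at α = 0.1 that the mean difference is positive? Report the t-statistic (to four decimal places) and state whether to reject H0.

t = 0.6512; fail to reject H0

H0: μ_d = 0; H1: μ_d > 0 (paired t-test on the differences, right-tailed).
t = d̄/(s_d/√n) = 0.841/(9.04/√49) = 0.6512
df = n − 1 = 48
p-value = P(T ≥ 0.6512) ≈ 0.259
Since p ≈ 0.259 > α = 0.1, fail to reject H0; the data do not provide sufficient evidence against H0.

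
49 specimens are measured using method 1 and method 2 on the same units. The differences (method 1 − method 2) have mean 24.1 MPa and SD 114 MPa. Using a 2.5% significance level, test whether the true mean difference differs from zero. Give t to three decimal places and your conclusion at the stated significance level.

H0: μ_d = 0; H1: μ_d ≠ 0 (paired t-test on the differences, two-sided).
t = d̄/(s_d/√n) = 24.1/(114/√49) = 1.480
df = n − 1 = 48
Two-sided p-value ≈ 0.1455
Since p ≈ 0.1455 > α = 0.025, fail to reject H0; the data do not provide sufficient evidence against H0.

t = 1.480; fail to reject H0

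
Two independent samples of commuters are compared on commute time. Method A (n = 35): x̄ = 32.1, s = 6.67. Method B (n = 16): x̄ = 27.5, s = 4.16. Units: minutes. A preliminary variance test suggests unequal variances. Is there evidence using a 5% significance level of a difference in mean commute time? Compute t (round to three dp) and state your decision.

Let group 1 = method A, group 2 = method B. H0: μ_1 = μ_2; H1: μ_1 ≠ μ_2 (Welch's two-sample t-test, two-sided).
t = (x̄_1 − x̄_2)/√(s_1²/n_1 + s_2²/n_2) = (32.1 − 27.5)/√(6.67²/35 + 4.16²/16) = 2.999
Welch–Satterthwaite df ≈ 44.10
Two-sided p-value ≈ 0.0044
Since p ≈ 0.0044 < α = 0.05, reject H0; the evidence is statistically significant.

t = 2.999; reject H0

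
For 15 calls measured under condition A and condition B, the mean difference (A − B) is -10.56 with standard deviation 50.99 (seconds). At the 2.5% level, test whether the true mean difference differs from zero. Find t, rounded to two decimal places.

H0: μ_d = 0; H1: μ_d ≠ 0 (paired t-test on the differences, two-sided).
t = d̄/(s_d/√n) = -10.56/(50.99/√15) = -0.80
df = n − 1 = 14
Two-sided p-value ≈ 0.436
Since p ≈ 0.436 > α = 0.025, fail to reject H0; the data do not provide sufficient evidence against H0.

-0.80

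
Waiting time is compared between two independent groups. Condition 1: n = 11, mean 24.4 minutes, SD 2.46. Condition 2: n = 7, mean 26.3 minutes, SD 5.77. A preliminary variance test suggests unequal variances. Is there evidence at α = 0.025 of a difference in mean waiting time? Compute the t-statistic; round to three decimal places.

Let group 1 = condition 1, group 2 = condition 2. H0: μ_1 = μ_2; H1: μ_1 ≠ μ_2 (Welch's two-sample t-test, two-sided).
t = (x̄_1 − x̄_2)/√(s_1²/n_1 + s_2²/n_2) = (24.4 − 26.3)/√(2.46²/11 + 5.77²/7) = -0.825
Welch–Satterthwaite df ≈ 7.41
Two-sided p-value ≈ 0.435
Since p ≈ 0.435 > α = 0.025, fail to reject H0; the data do not provide sufficient evidence against H0.

-0.825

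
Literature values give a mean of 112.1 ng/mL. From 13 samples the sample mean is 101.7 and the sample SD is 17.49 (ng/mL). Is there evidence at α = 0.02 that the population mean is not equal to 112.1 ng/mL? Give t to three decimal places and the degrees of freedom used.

H0: μ = 112.1; H1: μ ≠ 112.1 (one-sample t-test, two-sided).
t = (x̄ − μ₀)/(s/√n) = (101.7 − 112.1)/(17.49/√13) = -2.144
df = n − 1 = 12
Two-sided p-value ≈ 0.0532
Since p ≈ 0.0532 > α = 0.02, fail to reject H0; the evidence is not statistically significant.

t = -2.144, df = 12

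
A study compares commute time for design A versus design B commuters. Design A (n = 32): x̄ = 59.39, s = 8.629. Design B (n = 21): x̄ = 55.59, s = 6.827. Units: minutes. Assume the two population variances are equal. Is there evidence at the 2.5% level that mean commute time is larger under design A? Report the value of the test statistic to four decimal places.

1.6975

Let group 1 = design A, group 2 = design B. H0: μ_1 = μ_2; H1: μ_1 > μ_2 (two-sample pooled-variance t-test, right-tailed).
s_p² = [(32−1)·8.629² + (21−1)·6.827²]/(32+21−2) = 63.5374
t = (59.39 − 55.59)/√[63.5374·(1/32 + 1/21)] = 1.6975
df = n₁ + n₂ − 2 = 51
p-value = P(T ≥ 1.6975) ≈ 0.0478
Since p ≈ 0.0478 > α = 0.025, fail to reject H0; the evidence is not statistically significant.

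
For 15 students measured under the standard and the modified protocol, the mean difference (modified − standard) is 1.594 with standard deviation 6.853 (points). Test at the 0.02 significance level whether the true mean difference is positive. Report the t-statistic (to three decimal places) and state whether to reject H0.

t = 0.901; fail to reject H0

H0: μ_d = 0; H1: μ_d > 0 (paired t-test on the differences, right-tailed).
t = d̄/(s_d/√n) = 1.594/(6.853/√15) = 0.901
df = n − 1 = 14
p-value = P(T ≥ 0.901) ≈ 0.191
Since p ≈ 0.191 > α = 0.02, fail to reject H0; the data do not provide sufficient evidence against H0.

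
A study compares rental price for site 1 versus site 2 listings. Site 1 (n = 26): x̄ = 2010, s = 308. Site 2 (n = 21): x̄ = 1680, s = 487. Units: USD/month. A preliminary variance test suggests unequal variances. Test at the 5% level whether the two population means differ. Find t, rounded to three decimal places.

Let group 1 = site 1, group 2 = site 2. H0: μ_1 = μ_2; H1: μ_1 ≠ μ_2 (Welch's two-sample t-test, two-sided).
t = (x̄_1 − x̄_2)/√(s_1²/n_1 + s_2²/n_2) = (2010 − 1680)/√(308²/26 + 487²/21) = 2.700
Welch–Satterthwaite df ≈ 32.31
Two-sided p-value ≈ 0.011
Since p ≈ 0.011 < α = 0.05, reject H0; the evidence is statistically significant.

2.700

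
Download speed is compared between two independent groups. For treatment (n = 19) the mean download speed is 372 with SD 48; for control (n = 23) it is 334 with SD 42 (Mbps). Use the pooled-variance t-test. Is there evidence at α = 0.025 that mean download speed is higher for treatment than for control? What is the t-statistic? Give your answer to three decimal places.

Let group 1 = treatment, group 2 = control. H0: μ_1 = μ_2; H1: μ_1 > μ_2 (two-sample pooled-variance t-test, right-tailed).
s_p² = [(19−1)·48² + (23−1)·42²]/(19+23−2) = 2007
t = (372 − 334)/√[2007·(1/19 + 1/23)] = 2.736
df = n₁ + n₂ − 2 = 40
p-value = P(T ≥ 2.736) ≈ 0.0046
Since p ≈ 0.0046 < α = 0.025, reject H0; the evidence is statistically significant.

2.736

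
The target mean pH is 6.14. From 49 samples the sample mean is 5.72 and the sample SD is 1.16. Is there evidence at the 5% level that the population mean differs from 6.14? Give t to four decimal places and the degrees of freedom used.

H0: μ = 6.14; H1: μ ≠ 6.14 (one-sample t-test, two-sided).
t = (x̄ − μ₀)/(s/√n) = (5.72 − 6.14)/(1.16/√49) = -2.5345
df = n − 1 = 48
Two-sided p-value ≈ 0.0146
Since p ≈ 0.0146 < α = 0.05, reject H0; the evidence is statistically significant.

t = -2.5345, df = 48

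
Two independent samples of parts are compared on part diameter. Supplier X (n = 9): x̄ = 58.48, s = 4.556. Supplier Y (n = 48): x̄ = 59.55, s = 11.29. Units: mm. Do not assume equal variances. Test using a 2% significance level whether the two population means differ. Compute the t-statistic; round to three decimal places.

Let group 1 = supplier X, group 2 = supplier Y. H0: μ_1 = μ_2; H1: μ_1 ≠ μ_2 (Welch's two-sample t-test, two-sided).
t = (x̄_1 − x̄_2)/√(s_1²/n_1 + s_2²/n_2) = (58.48 − 59.55)/√(4.556²/9 + 11.29²/48) = -0.480
Welch–Satterthwaite df ≈ 30.21
Two-sided p-value ≈ 0.634
Since p ≈ 0.634 > α = 0.02, fail to reject H0; the data do not provide sufficient evidence against H0.

-0.480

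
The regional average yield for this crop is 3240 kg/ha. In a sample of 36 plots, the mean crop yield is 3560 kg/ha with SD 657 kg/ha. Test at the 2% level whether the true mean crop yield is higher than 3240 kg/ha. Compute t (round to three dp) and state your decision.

H0: μ = 3240; H1: μ > 3240 (one-sample t-test, right-tailed).
t = (x̄ − μ₀)/(s/√n) = (3560 − 3240)/(657/√36) = 2.922
df = n − 1 = 35
p-value = P(T ≥ 2.922) ≈ 0.003
Since p ≈ 0.003 < α = 0.02, reject H0; the data support H1.

t = 2.922; reject H0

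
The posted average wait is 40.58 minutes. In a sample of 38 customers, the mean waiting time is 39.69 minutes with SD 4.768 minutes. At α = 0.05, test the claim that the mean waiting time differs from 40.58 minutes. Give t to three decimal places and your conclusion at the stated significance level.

t = -1.151; fail to reject H0

H0: μ = 40.58; H1: μ ≠ 40.58 (one-sample t-test, two-sided).
t = (x̄ − μ₀)/(s/√n) = (39.69 − 40.58)/(4.768/√38) = -1.151
df = n − 1 = 37
Two-sided p-value ≈ 0.257
Since p ≈ 0.257 > α = 0.05, fail to reject H0; the evidence is not statistically significant.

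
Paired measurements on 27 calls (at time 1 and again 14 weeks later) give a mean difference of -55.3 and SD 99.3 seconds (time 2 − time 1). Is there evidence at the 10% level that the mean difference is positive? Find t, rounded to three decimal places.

-2.894

H0: μ_d = 0; H1: μ_d > 0 (paired t-test on the differences, right-tailed).
t = d̄/(s_d/√n) = -55.3/(99.3/√27) = -2.894
df = n − 1 = 26
p-value = P(T ≥ -2.894) ≈ 0.996
Since p ≈ 0.996 > α = 0.1, fail to reject H0; the data do not provide sufficient evidence against H0.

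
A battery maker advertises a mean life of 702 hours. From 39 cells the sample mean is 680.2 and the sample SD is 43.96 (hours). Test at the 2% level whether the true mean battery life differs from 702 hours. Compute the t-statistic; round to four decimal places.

-3.0969

H0: μ = 702; H1: μ ≠ 702 (one-sample t-test, two-sided).
t = (x̄ − μ₀)/(s/√n) = (680.2 − 702)/(43.96/√39) = -3.0969
df = n − 1 = 38
Two-sided p-value ≈ 0.0037
Since p ≈ 0.0037 < α = 0.02, reject H0; the data support H1.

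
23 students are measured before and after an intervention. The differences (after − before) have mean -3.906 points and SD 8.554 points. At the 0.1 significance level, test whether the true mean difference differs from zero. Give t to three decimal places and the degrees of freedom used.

H0: μ_d = 0; H1: μ_d ≠ 0 (paired t-test on the differences, two-sided).
t = d̄/(s_d/√n) = -3.906/(8.554/√23) = -2.190
df = n − 1 = 22
Two-sided p-value ≈ 0.039
Since p ≈ 0.039 < α = 0.1, reject H0; the evidence is statistically significant.

t = -2.190, df = 22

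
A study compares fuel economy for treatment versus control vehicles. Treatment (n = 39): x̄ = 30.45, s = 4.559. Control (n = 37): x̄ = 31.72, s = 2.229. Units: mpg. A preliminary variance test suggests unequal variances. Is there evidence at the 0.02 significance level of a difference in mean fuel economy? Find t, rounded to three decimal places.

-1.555

Let group 1 = treatment, group 2 = control. H0: μ_1 = μ_2; H1: μ_1 ≠ μ_2 (Welch's two-sample t-test, two-sided).
t = (x̄_1 − x̄_2)/√(s_1²/n_1 + s_2²/n_2) = (30.45 − 31.72)/√(4.559²/39 + 2.229²/37) = -1.555
Welch–Satterthwaite df ≈ 55.82
Two-sided p-value ≈ 0.126
Since p ≈ 0.126 > α = 0.02, fail to reject H0; the data do not provide sufficient evidence against H0.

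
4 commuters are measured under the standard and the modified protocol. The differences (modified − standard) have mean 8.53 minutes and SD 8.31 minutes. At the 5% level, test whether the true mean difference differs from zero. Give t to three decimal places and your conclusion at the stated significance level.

t = 2.053; fail to reject H0

H0: μ_d = 0; H1: μ_d ≠ 0 (paired t-test on the differences, two-sided).
t = d̄/(s_d/√n) = 8.53/(8.31/√4) = 2.053
df = n − 1 = 3
Two-sided p-value ≈ 0.132
Since p ≈ 0.132 > α = 0.05, fail to reject H0; the data do not provide sufficient evidence against H0.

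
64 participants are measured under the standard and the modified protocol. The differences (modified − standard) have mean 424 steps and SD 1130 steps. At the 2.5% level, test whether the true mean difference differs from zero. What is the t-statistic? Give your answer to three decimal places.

3.002

H0: μ_d = 0; H1: μ_d ≠ 0 (paired t-test on the differences, two-sided).
t = d̄/(s_d/√n) = 424/(1130/√64) = 3.002
df = n − 1 = 63
Two-sided p-value ≈ 0.004
Since p ≈ 0.004 < α = 0.025, reject H0; the evidence is statistically significant.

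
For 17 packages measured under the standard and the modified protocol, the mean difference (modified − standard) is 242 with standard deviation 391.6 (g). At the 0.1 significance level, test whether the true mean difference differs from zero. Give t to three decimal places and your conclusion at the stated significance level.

H0: μ_d = 0; H1: μ_d ≠ 0 (paired t-test on the differences, two-sided).
t = d̄/(s_d/√n) = 242/(391.6/√17) = 2.548
df = n − 1 = 16
Two-sided p-value ≈ 0.021
Since p ≈ 0.021 < α = 0.1, reject H0; the data support H1.

t = 2.548; reject H0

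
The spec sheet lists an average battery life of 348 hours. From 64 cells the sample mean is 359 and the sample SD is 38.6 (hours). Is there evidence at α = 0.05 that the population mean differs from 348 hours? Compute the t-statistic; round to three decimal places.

H0: μ = 348; H1: μ ≠ 348 (one-sample t-test, two-sided).
t = (x̄ − μ₀)/(s/√n) = (359 − 348)/(38.6/√64) = 2.280
df = n − 1 = 63
Two-sided p-value ≈ 0.026
Since p ≈ 0.026 < α = 0.05, reject H0; the evidence is statistically significant.

2.280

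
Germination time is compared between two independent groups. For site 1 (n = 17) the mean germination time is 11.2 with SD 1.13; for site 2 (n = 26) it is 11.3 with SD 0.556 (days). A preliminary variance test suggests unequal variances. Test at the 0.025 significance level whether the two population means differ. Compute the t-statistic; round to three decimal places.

Let group 1 = site 1, group 2 = site 2. H0: μ_1 = μ_2; H1: μ_1 ≠ μ_2 (Welch's two-sample t-test, two-sided).
t = (x̄_1 − x̄_2)/√(s_1²/n_1 + s_2²/n_2) = (11.2 − 11.3)/√(1.13²/17 + 0.556²/26) = -0.339
Welch–Satterthwaite df ≈ 21.13
Two-sided p-value ≈ 0.738
Since p ≈ 0.738 > α = 0.025, fail to reject H0; the data do not provide sufficient evidence against H0.

-0.339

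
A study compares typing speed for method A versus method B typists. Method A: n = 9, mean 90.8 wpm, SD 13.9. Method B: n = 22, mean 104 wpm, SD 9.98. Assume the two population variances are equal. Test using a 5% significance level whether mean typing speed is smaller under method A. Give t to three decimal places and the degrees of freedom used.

Let group 1 = method A, group 2 = method B. H0: μ_1 = μ_2; H1: μ_1 < μ_2 (two-sample pooled-variance t-test, left-tailed).
s_p² = [(9−1)·13.9² + (22−1)·9.98²]/(9+22−2) = 125.424
t = (90.8 − 104)/√[125.424·(1/9 + 1/22)] = -2.979
df = n₁ + n₂ − 2 = 29
p-value = P(T ≤ -2.979) ≈ 0.0029
Since p ≈ 0.0029 < α = 0.05, reject H0; the data support H1.

t = -2.979, df = 29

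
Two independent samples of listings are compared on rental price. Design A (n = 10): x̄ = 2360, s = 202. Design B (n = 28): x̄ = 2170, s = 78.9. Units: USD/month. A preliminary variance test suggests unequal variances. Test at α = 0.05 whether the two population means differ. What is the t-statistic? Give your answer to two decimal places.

2.90

Let group 1 = design A, group 2 = design B. H0: μ_1 = μ_2; H1: μ_1 ≠ μ_2 (Welch's two-sample t-test, two-sided).
t = (x̄_1 − x̄_2)/√(s_1²/n_1 + s_2²/n_2) = (2360 − 2170)/√(202²/10 + 78.9²/28) = 2.90
Welch–Satterthwaite df ≈ 10.00
Two-sided p-value ≈ 0.0159
Since p ≈ 0.0159 < α = 0.05, reject H0; the data support H1.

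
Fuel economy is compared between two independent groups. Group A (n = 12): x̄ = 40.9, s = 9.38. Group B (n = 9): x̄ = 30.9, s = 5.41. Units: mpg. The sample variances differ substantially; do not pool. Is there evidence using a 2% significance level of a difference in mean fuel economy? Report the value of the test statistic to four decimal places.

3.0738

Let group 1 = group A, group 2 = group B. H0: μ_1 = μ_2; H1: μ_1 ≠ μ_2 (Welch's two-sample t-test, two-sided).
t = (x̄_1 − x̄_2)/√(s_1²/n_1 + s_2²/n_2) = (40.9 − 30.9)/√(9.38²/12 + 5.41²/9) = 3.0738
Welch–Satterthwaite df ≈ 18.04
Two-sided p-value ≈ 0.007
Since p ≈ 0.007 < α = 0.02, reject H0; the data support H1.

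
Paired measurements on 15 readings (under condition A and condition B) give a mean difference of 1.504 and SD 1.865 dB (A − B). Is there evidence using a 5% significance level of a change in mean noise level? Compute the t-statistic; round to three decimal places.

H0: μ_d = 0; H1: μ_d ≠ 0 (paired t-test on the differences, two-sided).
t = d̄/(s_d/√n) = 1.504/(1.865/√15) = 3.123
df = n − 1 = 14
Two-sided p-value ≈ 0.0075
Since p ≈ 0.0075 < α = 0.05, reject H0; the data support H1.

3.123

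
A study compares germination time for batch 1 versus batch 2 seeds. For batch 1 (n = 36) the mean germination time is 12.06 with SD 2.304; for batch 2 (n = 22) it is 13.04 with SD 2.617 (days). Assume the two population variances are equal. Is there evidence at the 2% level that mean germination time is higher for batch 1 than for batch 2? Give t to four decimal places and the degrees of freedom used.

Let group 1 = batch 1, group 2 = batch 2. H0: μ_1 = μ_2; H1: μ_1 > μ_2 (two-sample pooled-variance t-test, right-tailed).
s_p² = [(36−1)·2.304² + (22−1)·2.617²]/(36+22−2) = 5.88602
t = (12.06 − 13.04)/√[5.88602·(1/36 + 1/22)] = -1.4927
df = n₁ + n₂ − 2 = 56
p-value = P(T ≥ -1.4927) ≈ 0.9294
Since p ≈ 0.9294 > α = 0.02, fail to reject H0; the data do not provide sufficient evidence against H0.

t = -1.4927, df = 56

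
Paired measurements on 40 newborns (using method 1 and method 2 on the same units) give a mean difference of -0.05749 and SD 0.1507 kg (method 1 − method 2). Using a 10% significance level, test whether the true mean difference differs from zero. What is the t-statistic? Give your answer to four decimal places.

-2.4127

H0: μ_d = 0; H1: μ_d ≠ 0 (paired t-test on the differences, two-sided).
t = d̄/(s_d/√n) = -0.05749/(0.1507/√40) = -2.4127
df = n − 1 = 39
Two-sided p-value ≈ 0.021
Since p ≈ 0.021 < α = 0.1, reject H0; the data support H1.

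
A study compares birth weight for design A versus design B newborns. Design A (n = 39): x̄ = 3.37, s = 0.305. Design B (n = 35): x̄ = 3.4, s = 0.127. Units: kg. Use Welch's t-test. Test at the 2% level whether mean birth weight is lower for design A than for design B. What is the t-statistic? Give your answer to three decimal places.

Let group 1 = design A, group 2 = design B. H0: μ_1 = μ_2; H1: μ_1 < μ_2 (Welch's two-sample t-test, left-tailed).
t = (x̄_1 − x̄_2)/√(s_1²/n_1 + s_2²/n_2) = (3.37 − 3.4)/√(0.305²/39 + 0.127²/35) = -0.562
Welch–Satterthwaite df ≈ 51.93
p-value = P(T ≤ -0.562) ≈ 0.2882
Since p ≈ 0.2882 > α = 0.02, fail to reject H0; the evidence is not statistically significant.

-0.562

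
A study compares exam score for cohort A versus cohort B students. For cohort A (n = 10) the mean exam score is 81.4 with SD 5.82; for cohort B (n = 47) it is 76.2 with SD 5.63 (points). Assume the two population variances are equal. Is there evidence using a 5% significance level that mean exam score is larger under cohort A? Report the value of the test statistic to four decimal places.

Let group 1 = cohort A, group 2 = cohort B. H0: μ_1 = μ_2; H1: μ_1 > μ_2 (two-sample pooled-variance t-test, right-tailed).
s_p² = [(10−1)·5.82² + (47−1)·5.63²]/(10+47−2) = 32.0529
t = (81.4 − 76.2)/√[32.0529·(1/10 + 1/47)] = 2.6374
df = n₁ + n₂ − 2 = 55
p-value = P(T ≥ 2.6374) ≈ 0.005
Since p ≈ 0.005 < α = 0.05, reject H0; the evidence is statistically significant.

2.6374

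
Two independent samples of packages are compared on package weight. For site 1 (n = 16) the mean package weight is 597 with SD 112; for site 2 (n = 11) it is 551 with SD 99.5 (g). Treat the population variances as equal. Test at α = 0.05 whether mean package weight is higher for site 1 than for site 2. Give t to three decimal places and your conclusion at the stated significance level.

Let group 1 = site 1, group 2 = site 2. H0: μ_1 = μ_2; H1: μ_1 > μ_2 (two-sample pooled-variance t-test, right-tailed).
s_p² = [(16−1)·112² + (11−1)·99.5²]/(16+11−2) = 11486.5
t = (597 − 551)/√[11486.5·(1/16 + 1/11)] = 1.096
df = n₁ + n₂ − 2 = 25
p-value = P(T ≥ 1.096) ≈ 0.1418
Since p ≈ 0.1418 > α = 0.05, fail to reject H0; the data do not provide sufficient evidence against H0.

t = 1.096; fail to reject H0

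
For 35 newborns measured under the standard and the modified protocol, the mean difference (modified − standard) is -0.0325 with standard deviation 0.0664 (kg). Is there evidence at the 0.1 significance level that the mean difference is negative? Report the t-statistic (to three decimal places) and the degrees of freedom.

t = -2.896, df = 34

H0: μ_d = 0; H1: μ_d < 0 (paired t-test on the differences, left-tailed).
t = d̄/(s_d/√n) = -0.0325/(0.0664/√35) = -2.896
df = n − 1 = 34
p-value = P(T ≤ -2.896) ≈ 0.0033
Since p ≈ 0.0033 < α = 0.1, reject H0; the evidence is statistically significant.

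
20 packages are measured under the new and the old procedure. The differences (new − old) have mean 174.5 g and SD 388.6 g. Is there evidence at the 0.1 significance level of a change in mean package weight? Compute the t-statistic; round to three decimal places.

2.008

H0: μ_d = 0; H1: μ_d ≠ 0 (paired t-test on the differences, two-sided).
t = d̄/(s_d/√n) = 174.5/(388.6/√20) = 2.008
df = n − 1 = 19
Two-sided p-value ≈ 0.0591
Since p ≈ 0.0591 < α = 0.1, reject H0; the data support H1.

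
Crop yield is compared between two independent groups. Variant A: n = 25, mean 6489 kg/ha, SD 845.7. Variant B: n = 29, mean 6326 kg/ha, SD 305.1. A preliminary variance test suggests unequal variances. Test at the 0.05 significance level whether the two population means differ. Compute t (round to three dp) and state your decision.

t = 0.914; fail to reject H0

Let group 1 = variant A, group 2 = variant B. H0: μ_1 = μ_2; H1: μ_1 ≠ μ_2 (Welch's two-sample t-test, two-sided).
t = (x̄_1 − x̄_2)/√(s_1²/n_1 + s_2²/n_2) = (6489 − 6326)/√(845.7²/25 + 305.1²/29) = 0.914
Welch–Satterthwaite df ≈ 29.37
Two-sided p-value ≈ 0.3683
Since p ≈ 0.3683 > α = 0.05, fail to reject H0; the data do not provide sufficient evidence against H0.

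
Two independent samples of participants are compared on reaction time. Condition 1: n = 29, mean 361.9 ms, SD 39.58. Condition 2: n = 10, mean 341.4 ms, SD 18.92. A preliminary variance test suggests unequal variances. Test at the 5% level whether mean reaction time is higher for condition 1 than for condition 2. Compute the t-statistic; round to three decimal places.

2.163

Let group 1 = condition 1, group 2 = condition 2. H0: μ_1 = μ_2; H1: μ_1 > μ_2 (Welch's two-sample t-test, right-tailed).
t = (x̄_1 − x̄_2)/√(s_1²/n_1 + s_2²/n_2) = (361.9 − 341.4)/√(39.58²/29 + 18.92²/10) = 2.163
Welch–Satterthwaite df ≈ 32.71
p-value = P(T ≥ 2.163) ≈ 0.019
Since p ≈ 0.019 < α = 0.05, reject H0; the data support H1.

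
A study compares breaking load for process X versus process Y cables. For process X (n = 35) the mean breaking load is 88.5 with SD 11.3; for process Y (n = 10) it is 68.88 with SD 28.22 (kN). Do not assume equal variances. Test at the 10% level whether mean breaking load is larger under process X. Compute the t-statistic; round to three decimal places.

2.150

Let group 1 = process X, group 2 = process Y. H0: μ_1 = μ_2; H1: μ_1 > μ_2 (Welch's two-sample t-test, right-tailed).
t = (x̄_1 − x̄_2)/√(s_1²/n_1 + s_2²/n_2) = (88.5 − 68.88)/√(11.3²/35 + 28.22²/10) = 2.150
Welch–Satterthwaite df ≈ 9.84
p-value = P(T ≥ 2.150) ≈ 0.029
Since p ≈ 0.029 < α = 0.1, reject H0; the evidence is statistically significant.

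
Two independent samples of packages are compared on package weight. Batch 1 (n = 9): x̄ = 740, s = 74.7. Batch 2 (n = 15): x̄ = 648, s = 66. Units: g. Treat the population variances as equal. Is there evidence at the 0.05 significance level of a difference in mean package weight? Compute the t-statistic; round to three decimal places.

Let group 1 = batch 1, group 2 = batch 2. H0: μ_1 = μ_2; H1: μ_1 ≠ μ_2 (two-sample pooled-variance t-test, two-sided).
s_p² = [(9−1)·74.7² + (15−1)·66²]/(9+15−2) = 4801.12
t = (740 − 648)/√[4801.12·(1/9 + 1/15)] = 3.149
df = n₁ + n₂ − 2 = 22
Two-sided p-value ≈ 0.0047
Since p ≈ 0.0047 < α = 0.05, reject H0; the data support H1.

3.149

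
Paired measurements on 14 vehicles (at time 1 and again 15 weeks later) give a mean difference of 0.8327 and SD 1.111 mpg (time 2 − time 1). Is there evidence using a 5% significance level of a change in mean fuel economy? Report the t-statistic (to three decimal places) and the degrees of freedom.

t = 2.804, df = 13

H0: μ_d = 0; H1: μ_d ≠ 0 (paired t-test on the differences, two-sided).
t = d̄/(s_d/√n) = 0.8327/(1.111/√14) = 2.804
df = n − 1 = 13
Two-sided p-value ≈ 0.015
Since p ≈ 0.015 < α = 0.05, reject H0; the data support H1.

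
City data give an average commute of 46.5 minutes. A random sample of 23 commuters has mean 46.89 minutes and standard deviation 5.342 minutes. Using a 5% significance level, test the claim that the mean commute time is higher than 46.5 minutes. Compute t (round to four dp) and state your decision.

t = 0.3501; fail to reject H0

H0: μ = 46.5; H1: μ > 46.5 (one-sample t-test, right-tailed).
t = (x̄ − μ₀)/(s/√n) = (46.89 − 46.5)/(5.342/√23) = 0.3501
df = n − 1 = 22
p-value = P(T ≥ 0.3501) ≈ 0.365
Since p ≈ 0.365 > α = 0.05, fail to reject H0; the evidence is not statistically significant.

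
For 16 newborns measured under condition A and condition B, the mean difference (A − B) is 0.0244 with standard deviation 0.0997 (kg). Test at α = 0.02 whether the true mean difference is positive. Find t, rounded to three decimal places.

0.979

H0: μ_d = 0; H1: μ_d > 0 (paired t-test on the differences, right-tailed).
t = d̄/(s_d/√n) = 0.0244/(0.0997/√16) = 0.979
df = n − 1 = 15
p-value = P(T ≥ 0.979) ≈ 0.1716
Since p ≈ 0.1716 > α = 0.02, fail to reject H0; the data do not provide sufficient evidence against H0.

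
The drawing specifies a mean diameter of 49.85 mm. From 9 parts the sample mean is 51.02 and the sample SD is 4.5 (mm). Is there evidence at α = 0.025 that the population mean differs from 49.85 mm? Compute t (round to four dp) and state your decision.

t = 0.7800; fail to reject H0

H0: μ = 49.85; H1: μ ≠ 49.85 (one-sample t-test, two-sided).
t = (x̄ − μ₀)/(s/√n) = (51.02 − 49.85)/(4.5/√9) = 0.7800
df = n − 1 = 8
Two-sided p-value ≈ 0.4578
Since p ≈ 0.4578 > α = 0.025, fail to reject H0; the data do not provide sufficient evidence against H0.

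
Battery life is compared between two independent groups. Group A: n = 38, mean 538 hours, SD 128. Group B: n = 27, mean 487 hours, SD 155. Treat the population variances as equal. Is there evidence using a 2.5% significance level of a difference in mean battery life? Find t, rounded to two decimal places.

Let group 1 = group A, group 2 = group B. H0: μ_1 = μ_2; H1: μ_1 ≠ μ_2 (two-sample pooled-variance t-test, two-sided).
s_p² = [(38−1)·128² + (27−1)·155²]/(38+27−2) = 19537.4
t = (538 − 487)/√[19537.4·(1/38 + 1/27)] = 1.45
df = n₁ + n₂ − 2 = 63
Two-sided p-value ≈ 0.1521
Since p ≈ 0.1521 > α = 0.025, fail to reject H0; the evidence is not statistically significant.

1.45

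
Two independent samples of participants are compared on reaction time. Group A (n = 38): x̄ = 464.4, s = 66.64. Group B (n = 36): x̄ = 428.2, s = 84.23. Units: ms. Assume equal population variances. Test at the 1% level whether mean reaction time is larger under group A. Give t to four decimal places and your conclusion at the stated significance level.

Let group 1 = group A, group 2 = group B. H0: μ_1 = μ_2; H1: μ_1 > μ_2 (two-sample pooled-variance t-test, right-tailed).
s_p² = [(38−1)·66.64² + (36−1)·84.23²]/(38+36−2) = 5730.93
t = (464.4 − 428.2)/√[5730.93·(1/38 + 1/36)] = 2.0560
df = n₁ + n₂ − 2 = 72
p-value = P(T ≥ 2.0560) ≈ 0.022
Since p ≈ 0.022 > α = 0.01, fail to reject H0; the evidence is not statistically significant.

t = 2.0560; fail to reject H0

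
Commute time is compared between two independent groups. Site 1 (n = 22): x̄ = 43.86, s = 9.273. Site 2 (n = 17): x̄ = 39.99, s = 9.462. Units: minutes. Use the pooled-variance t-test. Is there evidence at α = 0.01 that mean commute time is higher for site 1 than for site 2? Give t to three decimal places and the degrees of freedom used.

t = 1.281, df = 37

Let group 1 = site 1, group 2 = site 2. H0: μ_1 = μ_2; H1: μ_1 > μ_2 (two-sample pooled-variance t-test, right-tailed).
s_p² = [(22−1)·9.273² + (17−1)·9.462²]/(22+17−2) = 87.5197
t = (43.86 − 39.99)/√[87.5197·(1/22 + 1/17)] = 1.281
df = n₁ + n₂ − 2 = 37
p-value = P(T ≥ 1.281) ≈ 0.1041
Since p ≈ 0.1041 > α = 0.01, fail to reject H0; the evidence is not statistically significant.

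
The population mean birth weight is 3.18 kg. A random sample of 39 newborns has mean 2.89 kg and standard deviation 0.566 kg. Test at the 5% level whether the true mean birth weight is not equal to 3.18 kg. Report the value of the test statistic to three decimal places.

-3.200

H0: μ = 3.18; H1: μ ≠ 3.18 (one-sample t-test, two-sided).
t = (x̄ − μ₀)/(s/√n) = (2.89 − 3.18)/(0.566/√39) = -3.200
df = n − 1 = 38
Two-sided p-value ≈ 0.0028
Since p ≈ 0.0028 < α = 0.05, reject H0; the evidence is statistically significant.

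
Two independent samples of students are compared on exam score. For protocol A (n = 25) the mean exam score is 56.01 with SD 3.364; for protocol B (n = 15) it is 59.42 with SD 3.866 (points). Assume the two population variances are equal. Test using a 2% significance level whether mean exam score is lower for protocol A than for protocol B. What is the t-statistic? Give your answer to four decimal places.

-2.9352

Let group 1 = protocol A, group 2 = protocol B. H0: μ_1 = μ_2; H1: μ_1 < μ_2 (two-sample pooled-variance t-test, left-tailed).
s_p² = [(25−1)·3.364² + (15−1)·3.866²]/(25+15−2) = 12.6537
t = (56.01 − 59.42)/√[12.6537·(1/25 + 1/15)] = -2.9352
df = n₁ + n₂ − 2 = 38
p-value = P(T ≤ -2.9352) ≈ 0.0028
Since p ≈ 0.0028 < α = 0.02, reject H0; the data support H1.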